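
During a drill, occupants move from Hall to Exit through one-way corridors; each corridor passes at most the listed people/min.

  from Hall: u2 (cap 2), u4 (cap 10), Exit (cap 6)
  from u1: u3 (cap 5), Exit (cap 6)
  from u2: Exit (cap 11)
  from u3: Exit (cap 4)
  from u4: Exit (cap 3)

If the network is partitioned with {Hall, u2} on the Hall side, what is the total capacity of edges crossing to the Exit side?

Edges leaving {Hall, u2}: Hall→u4 (10), Hall→Exit (6), u2→Exit (11).
Cut capacity = 10 + 6 + 11 = 27.

27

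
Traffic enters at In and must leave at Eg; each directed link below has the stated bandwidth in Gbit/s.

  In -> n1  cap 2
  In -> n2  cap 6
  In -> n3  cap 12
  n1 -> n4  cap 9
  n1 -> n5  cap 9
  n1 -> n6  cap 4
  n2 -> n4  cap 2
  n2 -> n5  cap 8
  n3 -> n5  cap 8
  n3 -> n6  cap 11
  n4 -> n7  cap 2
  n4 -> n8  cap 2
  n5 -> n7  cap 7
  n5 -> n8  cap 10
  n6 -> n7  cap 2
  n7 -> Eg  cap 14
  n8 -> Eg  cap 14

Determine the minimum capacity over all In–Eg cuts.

Augment In→n1→n4→n7→Eg: bottleneck 2, flow now 2.
Augment In→n2→n4→n8→Eg: bottleneck 2, flow now 4.
Augment In→n2→n5→n7→Eg: bottleneck 4, flow now 8.
Augment In→n3→n5→n7→Eg: bottleneck 3, flow now 11.
Augment In→n3→n5→n8→Eg: bottleneck 5, flow now 16.
Augment In→n3→n6→n7→Eg: bottleneck 2, flow now 18.
No augmenting path remains; maximum flow = 18.
By max-flow min-cut, the minimum cut capacity equals the max flow.
In the residual graph, reachable from In: {In, n3, n6}.
Min-cut edges: In→n1 (2), In→n2 (6), n3→n5 (8), n6→n7 (2); capacity 2 + 6 + 8 + 2 = 18.

18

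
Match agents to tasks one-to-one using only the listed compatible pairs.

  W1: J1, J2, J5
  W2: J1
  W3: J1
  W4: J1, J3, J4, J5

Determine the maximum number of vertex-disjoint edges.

Unit-capacity flow: source→left, listed edges, right→sink; max matching = max flow.
Augmenting path W1→J1 (+1); matched 1.
Augmenting path W4→J3 (+1); matched 2.
Augmenting path W2→J1→W1→J2 (+1); matched 3.
No augmenting path remains; maximum matching = 3.
König certificate: {W1, W4, J1} is a vertex cover of size 3 (every listed pair touches it), so no matching can be larger.

3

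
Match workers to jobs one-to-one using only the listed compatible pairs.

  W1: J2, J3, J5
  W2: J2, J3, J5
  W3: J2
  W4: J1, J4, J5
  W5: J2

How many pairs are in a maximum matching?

4

Unit-capacity flow: source→left, listed edges, right→sink; max matching = max flow.
Augmenting path W1→J2 (+1); matched 1.
Augmenting path W2→J3 (+1); matched 2.
Augmenting path W4→J1 (+1); matched 3.
Augmenting path W3→J2→W1→J5 (+1); matched 4.
No augmenting path remains; maximum matching = 4.
König certificate: {W1, W2, W4, J2} is a vertex cover of size 4 (every listed pair touches it), so no matching can be larger.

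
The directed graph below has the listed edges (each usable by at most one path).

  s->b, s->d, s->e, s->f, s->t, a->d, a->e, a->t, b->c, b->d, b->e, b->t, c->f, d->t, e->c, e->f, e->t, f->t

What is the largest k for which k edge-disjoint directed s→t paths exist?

5

Assign every edge capacity 1; by Menger, the answer equals the max flow.
Path s→t (+1); total 1.
Path s→b→t (+1); total 2.
Path s→d→t (+1); total 3.
Path s→e→t (+1); total 4.
Path s→f→t (+1); total 5.
No residual s→t path; max flow = 5.
Certifying cut of size 5: {s→b, s→d, s→e, s→f, s→t}.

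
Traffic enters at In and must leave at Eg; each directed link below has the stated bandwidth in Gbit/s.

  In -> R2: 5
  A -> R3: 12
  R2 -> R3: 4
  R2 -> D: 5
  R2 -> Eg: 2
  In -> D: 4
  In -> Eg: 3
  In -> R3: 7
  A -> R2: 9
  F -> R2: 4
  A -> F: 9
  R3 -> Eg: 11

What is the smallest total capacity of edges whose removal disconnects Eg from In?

Augment In→Eg: bottleneck 3, flow now 3.
Augment In→R2→Eg: bottleneck 2, flow now 5.
Augment In→R3→Eg: bottleneck 7, flow now 12.
Augment In→R2→R3→Eg: bottleneck 3, flow now 15.
No augmenting path remains; maximum flow = 15.
By max-flow min-cut, the minimum cut capacity equals the max flow.
In the residual graph, reachable from In: {In, D}.
Min-cut edges: In→R2 (5), In→R3 (7), In→Eg (3); capacity 5 + 7 + 3 = 15.

15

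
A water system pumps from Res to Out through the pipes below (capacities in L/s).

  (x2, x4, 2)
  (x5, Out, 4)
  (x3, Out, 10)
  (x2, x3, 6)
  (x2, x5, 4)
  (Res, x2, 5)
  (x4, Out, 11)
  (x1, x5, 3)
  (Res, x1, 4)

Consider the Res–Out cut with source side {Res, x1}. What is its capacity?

Edges leaving {Res, x1}: Res→x2 (5), x1→x5 (3).
Cut capacity = 5 + 3 = 8.

8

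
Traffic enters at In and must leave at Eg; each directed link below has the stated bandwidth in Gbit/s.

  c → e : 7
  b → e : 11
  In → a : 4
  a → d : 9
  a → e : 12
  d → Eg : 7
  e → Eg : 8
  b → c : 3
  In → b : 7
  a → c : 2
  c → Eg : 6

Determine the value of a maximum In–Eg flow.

11

Augment In→a→c→Eg: bottleneck 2, flow now 2.
Augment In→a→d→Eg: bottleneck 2, flow now 4.
Augment In→b→c→Eg: bottleneck 3, flow now 7.
Augment In→b→e→Eg: bottleneck 4, flow now 11.
No augmenting path remains; maximum flow = 11.
In the residual graph, reachable from In: {In}.
Min-cut edges: In→a (4), In→b (7); capacity 4 + 7 = 11.
This cut is saturated, so no flow can exceed 11.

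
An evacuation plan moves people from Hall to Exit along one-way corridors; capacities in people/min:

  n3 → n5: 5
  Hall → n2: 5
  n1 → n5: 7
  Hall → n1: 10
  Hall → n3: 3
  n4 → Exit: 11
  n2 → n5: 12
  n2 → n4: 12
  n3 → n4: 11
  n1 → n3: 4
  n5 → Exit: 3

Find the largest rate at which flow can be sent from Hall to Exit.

14

Augment Hall→n1→n5→Exit: bottleneck 3, flow now 3.
Augment Hall→n2→n4→Exit: bottleneck 5, flow now 8.
Augment Hall→n3→n4→Exit: bottleneck 3, flow now 11.
Augment Hall→n1→n3→n4→Exit: bottleneck 3, flow now 14.
No augmenting path remains; maximum flow = 14.
In the residual graph, reachable from Hall: {Hall, n1, n2, n3, n4, n5}.
Min-cut edges: n4→Exit (11), n5→Exit (3); capacity 11 + 3 = 14.
This cut is saturated, so no flow can exceed 14.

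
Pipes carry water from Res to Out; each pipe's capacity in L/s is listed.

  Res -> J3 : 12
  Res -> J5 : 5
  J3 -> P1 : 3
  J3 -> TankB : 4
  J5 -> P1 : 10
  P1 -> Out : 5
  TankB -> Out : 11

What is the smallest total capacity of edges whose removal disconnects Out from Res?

Augment Res→J3→P1→Out: bottleneck 3, flow now 3.
Augment Res→J3→TankB→Out: bottleneck 4, flow now 7.
Augment Res→J5→P1→Out: bottleneck 2, flow now 9.
No augmenting path remains; maximum flow = 9.
By max-flow min-cut, the minimum cut capacity equals the max flow.
In the residual graph, reachable from Res: {Res, J3, J5, P1}.
Min-cut edges: J3→TankB (4), P1→Out (5); capacity 4 + 5 = 9.

9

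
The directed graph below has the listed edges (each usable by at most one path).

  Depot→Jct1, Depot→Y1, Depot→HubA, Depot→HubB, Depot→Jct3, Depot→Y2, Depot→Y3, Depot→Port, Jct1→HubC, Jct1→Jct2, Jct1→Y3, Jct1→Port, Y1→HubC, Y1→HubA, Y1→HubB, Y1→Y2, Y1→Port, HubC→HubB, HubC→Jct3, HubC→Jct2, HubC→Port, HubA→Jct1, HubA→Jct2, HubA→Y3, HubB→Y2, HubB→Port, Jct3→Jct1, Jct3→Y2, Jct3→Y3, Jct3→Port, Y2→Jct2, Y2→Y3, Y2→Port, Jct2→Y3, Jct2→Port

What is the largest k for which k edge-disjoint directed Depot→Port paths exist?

Assign every edge capacity 1; by Menger, the answer equals the max flow.
Path Depot→Port (+1); total 1.
Path Depot→Jct1→Port (+1); total 2.
Path Depot→Y1→Port (+1); total 3.
Path Depot→HubB→Port (+1); total 4.
Path Depot→Jct3→Port (+1); total 5.
Path Depot→Y2→Port (+1); total 6.
Path Depot→HubA→Jct2→Port (+1); total 7.
No residual Depot→Port path; max flow = 7.
Certifying cut of size 7: {Depot→HubA, Depot→HubB, Depot→Jct1, Depot→Jct3, Depot→Port, Depot→Y1, Depot→Y2}.

7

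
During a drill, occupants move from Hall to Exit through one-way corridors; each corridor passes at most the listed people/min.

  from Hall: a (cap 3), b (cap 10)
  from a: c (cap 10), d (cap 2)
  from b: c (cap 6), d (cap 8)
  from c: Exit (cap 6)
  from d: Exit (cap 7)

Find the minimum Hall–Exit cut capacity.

13

Augment Hall→a→c→Exit: bottleneck 3, flow now 3.
Augment Hall→b→c→Exit: bottleneck 3, flow now 6.
Augment Hall→b→d→Exit: bottleneck 7, flow now 13.
No augmenting path remains; maximum flow = 13.
By max-flow min-cut, the minimum cut capacity equals the max flow.
In the residual graph, reachable from Hall: {Hall}.
Min-cut edges: Hall→a (3), Hall→b (10); capacity 3 + 10 = 13.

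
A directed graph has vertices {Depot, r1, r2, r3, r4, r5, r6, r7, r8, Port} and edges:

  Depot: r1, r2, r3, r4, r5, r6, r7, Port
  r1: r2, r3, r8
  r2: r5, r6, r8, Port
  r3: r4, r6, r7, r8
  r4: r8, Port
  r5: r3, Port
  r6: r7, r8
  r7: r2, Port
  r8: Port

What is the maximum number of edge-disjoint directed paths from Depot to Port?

Assign every edge capacity 1; by Menger, the answer equals the max flow.
Path Depot→Port (+1); total 1.
Path Depot→r2→Port (+1); total 2.
Path Depot→r4→Port (+1); total 3.
Path Depot→r5→Port (+1); total 4.
Path Depot→r7→Port (+1); total 5.
Path Depot→r1→r8→Port (+1); total 6.
No residual Depot→Port path; max flow = 6.
Certifying cut of size 6: {Depot→Port, r2→Port, r4→Port, r5→Port, r7→Port, r8→Port}.

6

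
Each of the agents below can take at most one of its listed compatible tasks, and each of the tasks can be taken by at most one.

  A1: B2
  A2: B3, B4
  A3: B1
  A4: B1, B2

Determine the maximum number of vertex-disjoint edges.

3

Unit-capacity flow: source→left, listed edges, right→sink; max matching = max flow.
Augmenting path A1→B2 (+1); matched 1.
Augmenting path A2→B3 (+1); matched 2.
Augmenting path A3→B1 (+1); matched 3.
No augmenting path remains; maximum matching = 3.
König certificate: {A2, B1, B2} is a vertex cover of size 3 (every listed pair touches it), so no matching can be larger.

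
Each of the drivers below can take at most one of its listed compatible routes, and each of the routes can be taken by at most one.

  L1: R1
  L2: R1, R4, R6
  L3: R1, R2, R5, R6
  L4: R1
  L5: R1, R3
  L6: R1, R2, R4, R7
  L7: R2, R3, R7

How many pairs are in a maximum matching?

Unit-capacity flow: source→left, listed edges, right→sink; max matching = max flow.
Augmenting path L1→R1 (+1); matched 1.
Augmenting path L2→R4 (+1); matched 2.
Augmenting path L3→R2 (+1); matched 3.
Augmenting path L5→R3 (+1); matched 4.
Augmenting path L6→R7 (+1); matched 5.
Augmenting path L7→R2→L3→R5 (+1); matched 6.
No augmenting path remains; maximum matching = 6.
König certificate: {L2, L3, L5, L6, L7, R1} is a vertex cover of size 6 (every listed pair touches it), so no matching can be larger.

6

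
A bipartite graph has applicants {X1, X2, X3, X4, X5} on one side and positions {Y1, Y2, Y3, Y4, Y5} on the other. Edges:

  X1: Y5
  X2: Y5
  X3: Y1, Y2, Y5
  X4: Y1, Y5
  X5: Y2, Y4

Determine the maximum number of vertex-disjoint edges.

4

Unit-capacity flow: source→left, listed edges, right→sink; max matching = max flow.
Augmenting path X1→Y5 (+1); matched 1.
Augmenting path X3→Y1 (+1); matched 2.
Augmenting path X5→Y2 (+1); matched 3.
Augmenting path X4→Y1→X3→Y2→X5→Y4 (+1); matched 4.
No augmenting path remains; maximum matching = 4.
König certificate: {X3, X4, X5, Y5} is a vertex cover of size 4 (every listed pair touches it), so no matching can be larger.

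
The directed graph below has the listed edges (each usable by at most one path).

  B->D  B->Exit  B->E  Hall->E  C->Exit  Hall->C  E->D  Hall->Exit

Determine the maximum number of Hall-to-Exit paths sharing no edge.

2

Assign every edge capacity 1; by Menger, the answer equals the max flow.
Path Hall→Exit (+1); total 1.
Path Hall→C→Exit (+1); total 2.
No residual Hall→Exit path; max flow = 2.
Certifying cut of size 2: {Hall→C, Hall→Exit}.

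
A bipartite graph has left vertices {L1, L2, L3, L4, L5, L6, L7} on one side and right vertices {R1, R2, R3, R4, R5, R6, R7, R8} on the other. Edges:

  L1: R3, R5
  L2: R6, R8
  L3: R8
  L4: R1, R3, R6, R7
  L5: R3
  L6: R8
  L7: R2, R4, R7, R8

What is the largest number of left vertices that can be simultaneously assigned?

Unit-capacity flow: source→left, listed edges, right→sink; max matching = max flow.
Augmenting path L1→R3 (+1); matched 1.
Augmenting path L2→R6 (+1); matched 2.
Augmenting path L3→R8 (+1); matched 3.
Augmenting path L4→R1 (+1); matched 4.
Augmenting path L7→R2 (+1); matched 5.
Augmenting path L5→R3→L1→R5 (+1); matched 6.
No augmenting path remains; maximum matching = 6.
König certificate: {L1, L2, L4, L5, L7, R8} is a vertex cover of size 6 (every listed pair touches it), so no matching can be larger.

6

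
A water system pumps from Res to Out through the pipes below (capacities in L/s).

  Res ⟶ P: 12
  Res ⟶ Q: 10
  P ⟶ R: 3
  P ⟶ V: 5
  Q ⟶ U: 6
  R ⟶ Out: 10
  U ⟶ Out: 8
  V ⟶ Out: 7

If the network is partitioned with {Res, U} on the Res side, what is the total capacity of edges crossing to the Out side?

30

Edges leaving {Res, U}: Res→P (12), Res→Q (10), U→Out (8).
Cut capacity = 12 + 10 + 8 = 30.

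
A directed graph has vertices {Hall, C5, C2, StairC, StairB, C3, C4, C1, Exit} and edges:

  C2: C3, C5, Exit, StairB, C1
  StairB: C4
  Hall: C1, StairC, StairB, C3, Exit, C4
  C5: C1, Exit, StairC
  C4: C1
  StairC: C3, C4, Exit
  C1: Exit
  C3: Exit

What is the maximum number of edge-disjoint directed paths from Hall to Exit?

Assign every edge capacity 1; by Menger, the answer equals the max flow.
Path Hall→Exit (+1); total 1.
Path Hall→StairC→Exit (+1); total 2.
Path Hall→C3→Exit (+1); total 3.
Path Hall→C1→Exit (+1); total 4.
No residual Hall→Exit path; max flow = 4.
Certifying cut of size 4: {C1→Exit, Hall→C3, Hall→Exit, Hall→StairC}.

4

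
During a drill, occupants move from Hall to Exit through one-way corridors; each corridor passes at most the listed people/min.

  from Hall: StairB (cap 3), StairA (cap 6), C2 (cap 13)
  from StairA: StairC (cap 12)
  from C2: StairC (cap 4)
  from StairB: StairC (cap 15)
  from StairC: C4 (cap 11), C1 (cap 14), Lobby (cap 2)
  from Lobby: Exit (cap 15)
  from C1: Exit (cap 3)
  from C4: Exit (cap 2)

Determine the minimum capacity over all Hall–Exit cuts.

Augment Hall→StairA→StairC→Lobby→Exit: bottleneck 2, flow now 2.
Augment Hall→StairA→StairC→C1→Exit: bottleneck 3, flow now 5.
Augment Hall→StairA→StairC→C4→Exit: bottleneck 1, flow now 6.
Augment Hall→C2→StairC→C4→Exit: bottleneck 1, flow now 7.
No augmenting path remains; maximum flow = 7.
By max-flow min-cut, the minimum cut capacity equals the max flow.
In the residual graph, reachable from Hall: {Hall, StairA, C2, StairB, StairC, C1, C4}.
Min-cut edges: StairC→Lobby (2), C1→Exit (3), C4→Exit (2); capacity 2 + 3 + 2 = 7.

7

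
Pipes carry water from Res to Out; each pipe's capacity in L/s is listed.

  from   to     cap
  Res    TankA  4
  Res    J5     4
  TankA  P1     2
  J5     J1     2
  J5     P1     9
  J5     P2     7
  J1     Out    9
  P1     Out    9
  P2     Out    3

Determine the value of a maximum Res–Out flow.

6

Augment Res→TankA→P1→Out: bottleneck 2, flow now 2.
Augment Res→J5→J1→Out: bottleneck 2, flow now 4.
Augment Res→J5→P1→Out: bottleneck 2, flow now 6.
No augmenting path remains; maximum flow = 6.
In the residual graph, reachable from Res: {Res, TankA}.
Min-cut edges: Res→J5 (4), TankA→P1 (2); capacity 4 + 2 = 6.
This cut is saturated, so no flow can exceed 6.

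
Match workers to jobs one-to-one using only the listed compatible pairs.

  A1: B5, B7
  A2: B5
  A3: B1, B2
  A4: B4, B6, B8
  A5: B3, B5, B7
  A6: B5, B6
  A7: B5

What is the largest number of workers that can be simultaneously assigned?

Unit-capacity flow: source→left, listed edges, right→sink; max matching = max flow.
Augmenting path A1→B5 (+1); matched 1.
Augmenting path A3→B1 (+1); matched 2.
Augmenting path A4→B4 (+1); matched 3.
Augmenting path A5→B3 (+1); matched 4.
Augmenting path A6→B6 (+1); matched 5.
Augmenting path A2→B5→A1→B7 (+1); matched 6.
No augmenting path remains; maximum matching = 6.
König certificate: {A1, A3, A4, A5, A6, B5} is a vertex cover of size 6 (every listed pair touches it), so no matching can be larger.

6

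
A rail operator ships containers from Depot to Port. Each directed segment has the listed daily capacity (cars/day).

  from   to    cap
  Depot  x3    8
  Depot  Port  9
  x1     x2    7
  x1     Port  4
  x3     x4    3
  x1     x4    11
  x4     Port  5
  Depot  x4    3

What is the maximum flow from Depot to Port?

Augment Depot→Port: bottleneck 9, flow now 9.
Augment Depot→x4→Port: bottleneck 3, flow now 12.
Augment Depot→x3→x4→Port: bottleneck 2, flow now 14.
No augmenting path remains; maximum flow = 14.
In the residual graph, reachable from Depot: {Depot, x3, x4}.
Min-cut edges: Depot→Port (9), x4→Port (5); capacity 9 + 5 = 14.
This cut is saturated, so no flow can exceed 14.

14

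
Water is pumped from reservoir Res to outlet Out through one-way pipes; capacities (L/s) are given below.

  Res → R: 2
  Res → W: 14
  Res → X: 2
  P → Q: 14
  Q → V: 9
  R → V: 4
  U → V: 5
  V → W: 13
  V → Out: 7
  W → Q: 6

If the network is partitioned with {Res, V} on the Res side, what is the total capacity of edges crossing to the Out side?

38

Edges leaving {Res, V}: Res→R (2), Res→W (14), Res→X (2), V→W (13), V→Out (7).
Cut capacity = 2 + 14 + 2 + 13 + 7 = 38.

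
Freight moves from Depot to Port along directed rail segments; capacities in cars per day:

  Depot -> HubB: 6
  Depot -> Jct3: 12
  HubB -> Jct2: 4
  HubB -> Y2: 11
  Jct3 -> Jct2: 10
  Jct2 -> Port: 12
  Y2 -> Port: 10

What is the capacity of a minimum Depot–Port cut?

Augment Depot→HubB→Jct2→Port: bottleneck 4, flow now 4.
Augment Depot→HubB→Y2→Port: bottleneck 2, flow now 6.
Augment Depot→Jct3→Jct2→Port: bottleneck 8, flow now 14.
Augment Depot→Jct3→Jct2→HubB→Y2→Port: bottleneck 2, flow now 16. (uses reverse residual edge)
No augmenting path remains; maximum flow = 16.
By max-flow min-cut, the minimum cut capacity equals the max flow.
In the residual graph, reachable from Depot: {Depot, Jct3}.
Min-cut edges: Depot→HubB (6), Jct3→Jct2 (10); capacity 6 + 10 = 16.

16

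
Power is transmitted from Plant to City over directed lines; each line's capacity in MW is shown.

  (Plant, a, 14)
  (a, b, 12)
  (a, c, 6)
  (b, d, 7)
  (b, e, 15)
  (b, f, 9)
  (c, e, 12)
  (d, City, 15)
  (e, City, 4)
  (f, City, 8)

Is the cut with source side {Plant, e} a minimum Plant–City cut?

No — its capacity is 18, but the minimum cut has capacity 14.

Given cut capacity: 14 + 4 = 18.
Augment Plant→a→b→d→City: bottleneck 7, flow now 7.
Augment Plant→a→b→e→City: bottleneck 4, flow now 11.
Augment Plant→a→b→f→City: bottleneck 1, flow now 12.
Augment Plant→a→c→e→b→f→City: bottleneck 2, flow now 14. (uses reverse residual edge)
No augmenting path remains; maximum flow = 14.
In the residual graph, reachable from Plant: {Plant}.
Min-cut edges: Plant→a (14); capacity 14 = 14.
Cut capacity 18 exceeds the max flow 14, so it is not minimum.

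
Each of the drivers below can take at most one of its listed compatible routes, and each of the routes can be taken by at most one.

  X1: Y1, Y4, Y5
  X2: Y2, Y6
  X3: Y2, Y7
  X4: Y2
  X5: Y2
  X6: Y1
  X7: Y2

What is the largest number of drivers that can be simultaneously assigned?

5

Unit-capacity flow: source→left, listed edges, right→sink; max matching = max flow.
Augmenting path X1→Y1 (+1); matched 1.
Augmenting path X2→Y2 (+1); matched 2.
Augmenting path X3→Y7 (+1); matched 3.
Augmenting path X4→Y2→X2→Y6 (+1); matched 4.
Augmenting path X6→Y1→X1→Y4 (+1); matched 5.
No augmenting path remains; maximum matching = 5.
König certificate: {X1, X2, X3, X6, Y2} is a vertex cover of size 5 (every listed pair touches it), so no matching can be larger.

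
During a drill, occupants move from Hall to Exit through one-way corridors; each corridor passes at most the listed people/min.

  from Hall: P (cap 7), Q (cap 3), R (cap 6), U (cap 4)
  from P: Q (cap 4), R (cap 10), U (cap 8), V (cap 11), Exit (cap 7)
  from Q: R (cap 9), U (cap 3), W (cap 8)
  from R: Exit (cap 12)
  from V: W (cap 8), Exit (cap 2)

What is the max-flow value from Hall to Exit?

Augment Hall→P→Exit: bottleneck 7, flow now 7.
Augment Hall→R→Exit: bottleneck 6, flow now 13.
Augment Hall→Q→R→Exit: bottleneck 3, flow now 16.
No augmenting path remains; maximum flow = 16.
In the residual graph, reachable from Hall: {Hall, U}.
Min-cut edges: Hall→P (7), Hall→Q (3), Hall→R (6); capacity 7 + 3 + 6 = 16.
This cut is saturated, so no flow can exceed 16.

16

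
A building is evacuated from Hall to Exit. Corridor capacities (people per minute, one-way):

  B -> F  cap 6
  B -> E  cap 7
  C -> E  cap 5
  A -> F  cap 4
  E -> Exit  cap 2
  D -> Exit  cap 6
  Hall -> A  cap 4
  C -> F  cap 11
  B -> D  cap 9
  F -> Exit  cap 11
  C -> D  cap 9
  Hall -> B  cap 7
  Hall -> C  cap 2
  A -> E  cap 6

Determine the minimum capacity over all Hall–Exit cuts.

Augment Hall→A→E→Exit: bottleneck 2, flow now 2.
Augment Hall→A→F→Exit: bottleneck 2, flow now 4.
Augment Hall→B→D→Exit: bottleneck 6, flow now 10.
Augment Hall→B→F→Exit: bottleneck 1, flow now 11.
Augment Hall→C→F→Exit: bottleneck 2, flow now 13.
No augmenting path remains; maximum flow = 13.
By max-flow min-cut, the minimum cut capacity equals the max flow.
In the residual graph, reachable from Hall: {Hall}.
Min-cut edges: Hall→A (4), Hall→B (7), Hall→C (2); capacity 4 + 7 + 2 = 13.

13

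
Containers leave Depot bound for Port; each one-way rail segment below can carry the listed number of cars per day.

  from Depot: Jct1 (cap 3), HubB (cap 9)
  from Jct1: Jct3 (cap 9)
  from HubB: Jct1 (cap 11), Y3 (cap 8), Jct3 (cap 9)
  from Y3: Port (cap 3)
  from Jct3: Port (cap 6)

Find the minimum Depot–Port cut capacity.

9

Augment Depot→Jct1→Jct3→Port: bottleneck 3, flow now 3.
Augment Depot→HubB→Y3→Port: bottleneck 3, flow now 6.
Augment Depot→HubB→Jct3→Port: bottleneck 3, flow now 9.
No augmenting path remains; maximum flow = 9.
By max-flow min-cut, the minimum cut capacity equals the max flow.
In the residual graph, reachable from Depot: {Depot, Jct1, HubB, Y3, Jct3}.
Min-cut edges: Y3→Port (3), Jct3→Port (6); capacity 3 + 6 = 9.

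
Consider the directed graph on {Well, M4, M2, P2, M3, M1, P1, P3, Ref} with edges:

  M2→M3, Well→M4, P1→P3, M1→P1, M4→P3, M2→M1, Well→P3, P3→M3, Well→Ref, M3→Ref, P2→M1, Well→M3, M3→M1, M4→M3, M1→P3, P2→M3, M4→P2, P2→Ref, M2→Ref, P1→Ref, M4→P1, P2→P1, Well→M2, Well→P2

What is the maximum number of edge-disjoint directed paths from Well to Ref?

5

Assign every edge capacity 1; by Menger, the answer equals the max flow.
Path Well→Ref (+1); total 1.
Path Well→M2→Ref (+1); total 2.
Path Well→P2→Ref (+1); total 3.
Path Well→M3→Ref (+1); total 4.
Path Well→M4→P1→Ref (+1); total 5.
No residual Well→Ref path; max flow = 5.
Certifying cut of size 5: {M3→Ref, P1→Ref, P2→Ref, Well→M2, Well→Ref}.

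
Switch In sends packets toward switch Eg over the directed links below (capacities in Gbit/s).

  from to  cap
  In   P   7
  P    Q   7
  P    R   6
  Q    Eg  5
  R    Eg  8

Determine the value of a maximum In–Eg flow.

7

Augment In→P→Q→Eg: bottleneck 5, flow now 5.
Augment In→P→R→Eg: bottleneck 2, flow now 7.
No augmenting path remains; maximum flow = 7.
In the residual graph, reachable from In: {In}.
Min-cut edges: In→P (7); capacity 7 = 7.
This cut is saturated, so no flow can exceed 7.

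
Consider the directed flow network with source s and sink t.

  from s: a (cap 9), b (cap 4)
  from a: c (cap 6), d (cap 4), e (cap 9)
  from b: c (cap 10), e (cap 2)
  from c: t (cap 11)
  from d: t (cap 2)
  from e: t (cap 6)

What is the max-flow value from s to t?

Augment s→a→c→t: bottleneck 6, flow now 6.
Augment s→a→d→t: bottleneck 2, flow now 8.
Augment s→a→e→t: bottleneck 1, flow now 9.
Augment s→b→c→t: bottleneck 4, flow now 13.
No augmenting path remains; maximum flow = 13.
In the residual graph, reachable from s: {s}.
Min-cut edges: s→a (9), s→b (4); capacity 9 + 4 = 13.
This cut is saturated, so no flow can exceed 13.

13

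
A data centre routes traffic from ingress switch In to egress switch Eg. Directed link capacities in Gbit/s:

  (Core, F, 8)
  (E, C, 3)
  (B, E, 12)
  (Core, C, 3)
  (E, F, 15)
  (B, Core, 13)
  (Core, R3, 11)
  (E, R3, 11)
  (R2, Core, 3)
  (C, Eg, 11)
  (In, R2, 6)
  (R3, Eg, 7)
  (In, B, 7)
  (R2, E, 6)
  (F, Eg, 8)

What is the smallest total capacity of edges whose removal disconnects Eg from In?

Augment In→B→E→C→Eg: bottleneck 3, flow now 3.
Augment In→B→E→F→Eg: bottleneck 4, flow now 7.
Augment In→R2→E→F→Eg: bottleneck 4, flow now 11.
Augment In→R2→E→R3→Eg: bottleneck 2, flow now 13.
No augmenting path remains; maximum flow = 13.
By max-flow min-cut, the minimum cut capacity equals the max flow.
In the residual graph, reachable from In: {In}.
Min-cut edges: In→B (7), In→R2 (6); capacity 7 + 6 = 13.

13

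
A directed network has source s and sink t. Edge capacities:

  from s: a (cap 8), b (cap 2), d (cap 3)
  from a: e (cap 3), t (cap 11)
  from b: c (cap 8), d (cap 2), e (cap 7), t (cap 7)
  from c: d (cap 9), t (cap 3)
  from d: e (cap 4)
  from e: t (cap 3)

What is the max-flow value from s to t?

Augment s→a→t: bottleneck 8, flow now 8.
Augment s→b→t: bottleneck 2, flow now 10.
Augment s→d→e→t: bottleneck 3, flow now 13.
No augmenting path remains; maximum flow = 13.
In the residual graph, reachable from s: {s}.
Min-cut edges: s→a (8), s→b (2), s→d (3); capacity 8 + 2 + 3 = 13.
This cut is saturated, so no flow can exceed 13.

13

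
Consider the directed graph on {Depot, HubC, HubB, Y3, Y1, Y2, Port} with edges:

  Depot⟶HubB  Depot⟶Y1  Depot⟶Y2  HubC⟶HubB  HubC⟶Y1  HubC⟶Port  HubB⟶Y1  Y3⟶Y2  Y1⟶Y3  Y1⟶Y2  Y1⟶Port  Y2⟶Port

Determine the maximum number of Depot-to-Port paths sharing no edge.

Assign every edge capacity 1; by Menger, the answer equals the max flow.
Path Depot→Y1→Port (+1); total 1.
Path Depot→Y2→Port (+1); total 2.
No residual Depot→Port path; max flow = 2.
Certifying cut of size 2: {Y1→Port, Y2→Port}.

2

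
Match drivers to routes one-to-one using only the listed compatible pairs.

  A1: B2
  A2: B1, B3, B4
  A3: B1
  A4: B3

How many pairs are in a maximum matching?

4

Unit-capacity flow: source→left, listed edges, right→sink; max matching = max flow.
Augmenting path A1→B2 (+1); matched 1.
Augmenting path A2→B1 (+1); matched 2.
Augmenting path A4→B3 (+1); matched 3.
Augmenting path A3→B1→A2→B4 (+1); matched 4.
No augmenting path remains; maximum matching = 4.
König certificate: {A1, A2, A3, A4} is a vertex cover of size 4 (every listed pair touches it), so no matching can be larger.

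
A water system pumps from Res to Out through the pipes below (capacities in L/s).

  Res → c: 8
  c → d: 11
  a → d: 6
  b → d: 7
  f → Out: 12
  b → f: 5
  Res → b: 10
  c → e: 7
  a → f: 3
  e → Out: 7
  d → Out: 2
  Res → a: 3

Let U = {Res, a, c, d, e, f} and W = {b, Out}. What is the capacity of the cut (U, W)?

31

Edges leaving {Res, a, c, d, e, f}: Res→b (10), d→Out (2), e→Out (7), f→Out (12).
Cut capacity = 10 + 2 + 7 + 12 = 31.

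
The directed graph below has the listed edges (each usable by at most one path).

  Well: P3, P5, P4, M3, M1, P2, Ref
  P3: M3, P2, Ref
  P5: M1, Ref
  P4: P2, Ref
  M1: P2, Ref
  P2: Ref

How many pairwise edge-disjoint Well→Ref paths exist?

Assign every edge capacity 1; by Menger, the answer equals the max flow.
Path Well→Ref (+1); total 1.
Path Well→P3→Ref (+1); total 2.
Path Well→P5→Ref (+1); total 3.
Path Well→P4→Ref (+1); total 4.
Path Well→M1→Ref (+1); total 5.
Path Well→P2→Ref (+1); total 6.
No residual Well→Ref path; max flow = 6.
Certifying cut of size 6: {Well→M1, Well→P2, Well→P3, Well→P4, Well→P5, Well→Ref}.

6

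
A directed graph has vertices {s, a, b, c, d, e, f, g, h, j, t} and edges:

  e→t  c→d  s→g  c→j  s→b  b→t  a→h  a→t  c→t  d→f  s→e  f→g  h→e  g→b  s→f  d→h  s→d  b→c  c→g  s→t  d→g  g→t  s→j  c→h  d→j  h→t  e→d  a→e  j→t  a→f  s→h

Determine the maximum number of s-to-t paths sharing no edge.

7

Assign every edge capacity 1; by Menger, the answer equals the max flow.
Path s→t (+1); total 1.
Path s→b→t (+1); total 2.
Path s→e→t (+1); total 3.
Path s→g→t (+1); total 4.
Path s→h→t (+1); total 5.
Path s→j→t (+1); total 6.
Path s→d→g→b→c→t (+1); total 7.
No residual s→t path; max flow = 7.
Certifying cut of size 7: {e→t, g→b, g→t, h→t, j→t, s→b, s→t}.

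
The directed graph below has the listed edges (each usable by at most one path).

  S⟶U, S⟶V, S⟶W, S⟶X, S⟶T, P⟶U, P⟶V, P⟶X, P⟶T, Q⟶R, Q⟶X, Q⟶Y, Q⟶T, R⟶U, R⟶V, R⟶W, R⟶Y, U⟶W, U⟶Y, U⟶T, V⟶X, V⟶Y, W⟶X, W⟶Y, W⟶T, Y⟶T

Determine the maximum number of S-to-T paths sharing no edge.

4

Assign every edge capacity 1; by Menger, the answer equals the max flow.
Path S→T (+1); total 1.
Path S→U→T (+1); total 2.
Path S→W→T (+1); total 3.
Path S→V→Y→T (+1); total 4.
No residual S→T path; max flow = 4.
Certifying cut of size 4: {S→T, S→U, S→V, S→W}.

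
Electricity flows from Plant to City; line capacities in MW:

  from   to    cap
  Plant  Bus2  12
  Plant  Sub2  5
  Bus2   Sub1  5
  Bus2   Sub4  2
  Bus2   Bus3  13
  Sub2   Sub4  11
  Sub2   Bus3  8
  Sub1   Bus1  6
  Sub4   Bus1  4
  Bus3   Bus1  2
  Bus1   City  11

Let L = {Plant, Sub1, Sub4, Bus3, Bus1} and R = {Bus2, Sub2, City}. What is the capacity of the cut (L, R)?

28

Edges leaving {Plant, Sub1, Sub4, Bus3, Bus1}: Plant→Bus2 (12), Plant→Sub2 (5), Bus1→City (11).
Cut capacity = 12 + 5 + 11 = 28.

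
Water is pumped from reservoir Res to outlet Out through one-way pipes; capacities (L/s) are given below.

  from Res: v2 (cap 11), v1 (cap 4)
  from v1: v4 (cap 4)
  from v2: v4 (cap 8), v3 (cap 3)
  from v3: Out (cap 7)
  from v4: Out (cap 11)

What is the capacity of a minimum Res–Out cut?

Augment Res→v1→v4→Out: bottleneck 4, flow now 4.
Augment Res→v2→v3→Out: bottleneck 3, flow now 7.
Augment Res→v2→v4→Out: bottleneck 7, flow now 14.
No augmenting path remains; maximum flow = 14.
By max-flow min-cut, the minimum cut capacity equals the max flow.
In the residual graph, reachable from Res: {Res, v1, v2, v4}.
Min-cut edges: v2→v3 (3), v4→Out (11); capacity 3 + 11 = 14.

14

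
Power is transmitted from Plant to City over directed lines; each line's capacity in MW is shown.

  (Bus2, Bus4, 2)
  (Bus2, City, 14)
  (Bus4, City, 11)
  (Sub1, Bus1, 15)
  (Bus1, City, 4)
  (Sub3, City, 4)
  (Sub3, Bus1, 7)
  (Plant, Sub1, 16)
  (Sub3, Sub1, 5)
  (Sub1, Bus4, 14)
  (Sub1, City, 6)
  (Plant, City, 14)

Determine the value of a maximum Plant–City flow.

30

Augment Plant→City: bottleneck 14, flow now 14.
Augment Plant→Sub1→City: bottleneck 6, flow now 20.
Augment Plant→Sub1→Bus1→City: bottleneck 4, flow now 24.
Augment Plant→Sub1→Bus4→City: bottleneck 6, flow now 30.
No augmenting path remains; maximum flow = 30.
In the residual graph, reachable from Plant: {Plant}.
Min-cut edges: Plant→Sub1 (16), Plant→City (14); capacity 16 + 14 = 30.
This cut is saturated, so no flow can exceed 30.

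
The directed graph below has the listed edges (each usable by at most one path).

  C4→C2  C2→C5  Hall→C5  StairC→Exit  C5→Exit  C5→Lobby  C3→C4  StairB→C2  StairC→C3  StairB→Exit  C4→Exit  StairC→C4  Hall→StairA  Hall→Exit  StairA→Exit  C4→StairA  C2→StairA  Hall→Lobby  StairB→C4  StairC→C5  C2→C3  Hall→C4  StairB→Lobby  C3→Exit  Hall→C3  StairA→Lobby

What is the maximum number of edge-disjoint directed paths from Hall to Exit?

Assign every edge capacity 1; by Menger, the answer equals the max flow.
Path Hall→Exit (+1); total 1.
Path Hall→C4→Exit (+1); total 2.
Path Hall→StairA→Exit (+1); total 3.
Path Hall→C5→Exit (+1); total 4.
Path Hall→C3→Exit (+1); total 5.
No residual Hall→Exit path; max flow = 5.
Certifying cut of size 5: {Hall→C3, Hall→C4, Hall→C5, Hall→Exit, Hall→StairA}.

5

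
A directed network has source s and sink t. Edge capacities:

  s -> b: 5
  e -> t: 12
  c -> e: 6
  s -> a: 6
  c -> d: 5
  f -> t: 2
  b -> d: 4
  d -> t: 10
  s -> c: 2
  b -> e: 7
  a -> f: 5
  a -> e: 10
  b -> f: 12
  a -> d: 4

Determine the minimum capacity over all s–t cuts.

Augment s→a→d→t: bottleneck 4, flow now 4.
Augment s→a→e→t: bottleneck 2, flow now 6.
Augment s→b→d→t: bottleneck 4, flow now 10.
Augment s→b→e→t: bottleneck 1, flow now 11.
Augment s→c→d→t: bottleneck 2, flow now 13.
No augmenting path remains; maximum flow = 13.
By max-flow min-cut, the minimum cut capacity equals the max flow.
In the residual graph, reachable from s: {s}.
Min-cut edges: s→a (6), s→b (5), s→c (2); capacity 6 + 5 + 2 = 13.

13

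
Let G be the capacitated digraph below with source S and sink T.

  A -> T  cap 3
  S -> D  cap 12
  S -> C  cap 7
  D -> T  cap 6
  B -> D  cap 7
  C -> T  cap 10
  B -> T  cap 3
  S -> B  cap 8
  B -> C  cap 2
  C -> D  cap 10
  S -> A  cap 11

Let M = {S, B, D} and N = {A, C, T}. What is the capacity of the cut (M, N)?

Edges leaving {S, B, D}: S→A (11), S→C (7), B→C (2), B→T (3), D→T (6).
Cut capacity = 11 + 7 + 2 + 3 + 6 = 29.

29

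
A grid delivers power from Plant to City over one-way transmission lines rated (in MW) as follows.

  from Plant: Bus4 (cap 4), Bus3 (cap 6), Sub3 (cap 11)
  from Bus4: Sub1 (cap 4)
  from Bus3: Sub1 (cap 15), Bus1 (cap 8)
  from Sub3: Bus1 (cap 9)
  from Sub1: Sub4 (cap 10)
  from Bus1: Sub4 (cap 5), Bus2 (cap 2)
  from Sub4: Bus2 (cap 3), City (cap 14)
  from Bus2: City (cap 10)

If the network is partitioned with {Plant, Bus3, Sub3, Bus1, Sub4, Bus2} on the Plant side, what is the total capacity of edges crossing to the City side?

43

Edges leaving {Plant, Bus3, Sub3, Bus1, Sub4, Bus2}: Plant→Bus4 (4), Bus3→Sub1 (15), Sub4→City (14), Bus2→City (10).
Cut capacity = 4 + 15 + 14 + 10 = 43.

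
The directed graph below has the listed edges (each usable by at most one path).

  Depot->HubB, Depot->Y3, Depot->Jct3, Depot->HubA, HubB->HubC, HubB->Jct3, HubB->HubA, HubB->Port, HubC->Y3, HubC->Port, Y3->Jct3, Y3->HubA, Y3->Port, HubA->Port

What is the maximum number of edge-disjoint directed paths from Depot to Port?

Assign every edge capacity 1; by Menger, the answer equals the max flow.
Path Depot→HubB→Port (+1); total 1.
Path Depot→Y3→Port (+1); total 2.
Path Depot→HubA→Port (+1); total 3.
No residual Depot→Port path; max flow = 3.
Certifying cut of size 3: {Depot→HubA, Depot→HubB, Depot→Y3}.

3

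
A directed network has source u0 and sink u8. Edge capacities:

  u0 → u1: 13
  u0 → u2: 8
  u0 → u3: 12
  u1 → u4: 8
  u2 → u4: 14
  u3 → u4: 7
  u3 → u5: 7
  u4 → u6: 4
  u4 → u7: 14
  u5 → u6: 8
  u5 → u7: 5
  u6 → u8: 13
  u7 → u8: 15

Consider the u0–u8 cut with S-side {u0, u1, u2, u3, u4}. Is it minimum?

Yes — it is a minimum cut (capacity 25).

Given cut capacity: 7 + 4 + 14 = 25.
Augment u0→u1→u4→u6→u8: bottleneck 4, flow now 4.
Augment u0→u1→u4→u7→u8: bottleneck 4, flow now 8.
Augment u0→u2→u4→u7→u8: bottleneck 8, flow now 16.
Augment u0→u3→u4→u7→u8: bottleneck 2, flow now 18.
Augment u0→u3→u5→u6→u8: bottleneck 7, flow now 25.
No augmenting path remains; maximum flow = 25.
Cut capacity 25 equals the max flow, so it is a minimum cut.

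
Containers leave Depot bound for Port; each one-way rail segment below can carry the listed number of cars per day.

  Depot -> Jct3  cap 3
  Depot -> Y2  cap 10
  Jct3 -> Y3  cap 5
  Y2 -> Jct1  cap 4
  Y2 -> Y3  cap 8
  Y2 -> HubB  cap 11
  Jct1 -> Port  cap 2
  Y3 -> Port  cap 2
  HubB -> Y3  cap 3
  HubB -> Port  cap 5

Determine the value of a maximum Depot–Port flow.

9

Augment Depot→Jct3→Y3→Port: bottleneck 2, flow now 2.
Augment Depot→Y2→Jct1→Port: bottleneck 2, flow now 4.
Augment Depot→Y2→HubB→Port: bottleneck 5, flow now 9.
No augmenting path remains; maximum flow = 9.
In the residual graph, reachable from Depot: {Depot, Jct3, Y2, Jct1, Y3, HubB}.
Min-cut edges: Jct1→Port (2), Y3→Port (2), HubB→Port (5); capacity 2 + 2 + 5 = 9.
This cut is saturated, so no flow can exceed 9.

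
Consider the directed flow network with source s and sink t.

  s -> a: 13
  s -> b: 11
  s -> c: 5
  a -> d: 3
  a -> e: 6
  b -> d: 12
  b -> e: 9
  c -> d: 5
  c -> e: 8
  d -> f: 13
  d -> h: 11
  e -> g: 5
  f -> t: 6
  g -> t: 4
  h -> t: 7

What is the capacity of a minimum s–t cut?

Augment s→a→d→f→t: bottleneck 3, flow now 3.
Augment s→a→e→g→t: bottleneck 4, flow now 7.
Augment s→b→d→f→t: bottleneck 3, flow now 10.
Augment s→b→d→h→t: bottleneck 7, flow now 17.
No augmenting path remains; maximum flow = 17.
By max-flow min-cut, the minimum cut capacity equals the max flow.
In the residual graph, reachable from s: {s, a, b, c, d, e, f, g, h}.
Min-cut edges: f→t (6), g→t (4), h→t (7); capacity 6 + 4 + 7 = 17.

17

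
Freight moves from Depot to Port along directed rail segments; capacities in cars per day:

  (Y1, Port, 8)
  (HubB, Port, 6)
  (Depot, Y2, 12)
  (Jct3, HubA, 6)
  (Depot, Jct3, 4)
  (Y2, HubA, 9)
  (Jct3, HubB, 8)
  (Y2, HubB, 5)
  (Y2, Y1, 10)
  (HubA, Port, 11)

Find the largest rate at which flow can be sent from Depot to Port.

16

Augment Depot→Jct3→HubA→Port: bottleneck 4, flow now 4.
Augment Depot→Y2→HubA→Port: bottleneck 7, flow now 11.
Augment Depot→Y2→Y1→Port: bottleneck 5, flow now 16.
No augmenting path remains; maximum flow = 16.
In the residual graph, reachable from Depot: {Depot}.
Min-cut edges: Depot→Jct3 (4), Depot→Y2 (12); capacity 4 + 12 = 16.
This cut is saturated, so no flow can exceed 16.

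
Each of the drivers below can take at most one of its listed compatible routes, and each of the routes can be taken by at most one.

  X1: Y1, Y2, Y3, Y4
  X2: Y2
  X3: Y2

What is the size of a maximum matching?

2

Unit-capacity flow: source→left, listed edges, right→sink; max matching = max flow.
Augmenting path X1→Y1 (+1); matched 1.
Augmenting path X2→Y2 (+1); matched 2.
No augmenting path remains; maximum matching = 2.
König certificate: {X1, Y2} is a vertex cover of size 2 (every listed pair touches it), so no matching can be larger.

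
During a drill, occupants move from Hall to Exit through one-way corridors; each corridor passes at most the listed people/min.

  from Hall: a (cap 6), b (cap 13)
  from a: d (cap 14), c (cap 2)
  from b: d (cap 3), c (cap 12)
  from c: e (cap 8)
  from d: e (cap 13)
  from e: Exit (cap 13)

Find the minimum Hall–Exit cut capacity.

13

Augment Hall→a→c→e→Exit: bottleneck 2, flow now 2.
Augment Hall→a→d→e→Exit: bottleneck 4, flow now 6.
Augment Hall→b→c→e→Exit: bottleneck 6, flow now 12.
Augment Hall→b→d→e→Exit: bottleneck 1, flow now 13.
No augmenting path remains; maximum flow = 13.
By max-flow min-cut, the minimum cut capacity equals the max flow.
In the residual graph, reachable from Hall: {Hall, a, b, c, d, e}.
Min-cut edges: e→Exit (13); capacity 13 = 13.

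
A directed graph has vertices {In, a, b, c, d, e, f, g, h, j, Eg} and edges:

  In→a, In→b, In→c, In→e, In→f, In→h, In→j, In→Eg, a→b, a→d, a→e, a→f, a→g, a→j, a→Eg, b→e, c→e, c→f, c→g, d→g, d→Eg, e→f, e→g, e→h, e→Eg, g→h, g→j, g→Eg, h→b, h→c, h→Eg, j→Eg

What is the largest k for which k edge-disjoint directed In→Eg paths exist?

Assign every edge capacity 1; by Menger, the answer equals the max flow.
Path In→Eg (+1); total 1.
Path In→a→Eg (+1); total 2.
Path In→e→Eg (+1); total 3.
Path In→h→Eg (+1); total 4.
Path In→j→Eg (+1); total 5.
Path In→c→g→Eg (+1); total 6.
No residual In→Eg path; max flow = 6.
Certifying cut of size 6: {In→Eg, In→a, e→Eg, g→Eg, h→Eg, j→Eg}.

6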